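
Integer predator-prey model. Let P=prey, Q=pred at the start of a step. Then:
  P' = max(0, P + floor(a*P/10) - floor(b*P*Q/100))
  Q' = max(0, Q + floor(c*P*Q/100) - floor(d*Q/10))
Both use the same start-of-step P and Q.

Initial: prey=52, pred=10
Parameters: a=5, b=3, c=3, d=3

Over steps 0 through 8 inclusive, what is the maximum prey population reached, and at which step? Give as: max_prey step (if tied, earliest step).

Answer: 63 1

Derivation:
Step 1: prey: 52+26-15=63; pred: 10+15-3=22
Step 2: prey: 63+31-41=53; pred: 22+41-6=57
Step 3: prey: 53+26-90=0; pred: 57+90-17=130
Step 4: prey: 0+0-0=0; pred: 130+0-39=91
Step 5: prey: 0+0-0=0; pred: 91+0-27=64
Step 6: prey: 0+0-0=0; pred: 64+0-19=45
Step 7: prey: 0+0-0=0; pred: 45+0-13=32
Step 8: prey: 0+0-0=0; pred: 32+0-9=23
Max prey = 63 at step 1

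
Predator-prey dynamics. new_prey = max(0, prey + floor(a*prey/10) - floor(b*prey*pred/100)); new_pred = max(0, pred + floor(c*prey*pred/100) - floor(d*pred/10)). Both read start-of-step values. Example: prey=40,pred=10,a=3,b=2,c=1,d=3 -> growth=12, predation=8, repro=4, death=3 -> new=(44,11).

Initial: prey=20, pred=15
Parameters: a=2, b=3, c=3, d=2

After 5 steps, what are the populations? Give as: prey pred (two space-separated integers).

Answer: 1 20

Derivation:
Step 1: prey: 20+4-9=15; pred: 15+9-3=21
Step 2: prey: 15+3-9=9; pred: 21+9-4=26
Step 3: prey: 9+1-7=3; pred: 26+7-5=28
Step 4: prey: 3+0-2=1; pred: 28+2-5=25
Step 5: prey: 1+0-0=1; pred: 25+0-5=20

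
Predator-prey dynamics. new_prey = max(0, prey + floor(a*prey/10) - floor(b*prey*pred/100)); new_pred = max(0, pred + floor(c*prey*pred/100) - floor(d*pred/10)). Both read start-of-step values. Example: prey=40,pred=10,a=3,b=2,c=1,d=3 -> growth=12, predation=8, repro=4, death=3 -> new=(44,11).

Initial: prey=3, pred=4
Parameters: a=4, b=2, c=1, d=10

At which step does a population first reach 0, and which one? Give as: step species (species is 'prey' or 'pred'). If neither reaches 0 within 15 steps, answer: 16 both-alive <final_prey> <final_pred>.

Step 1: prey: 3+1-0=4; pred: 4+0-4=0
First extinction: pred at step 1

Answer: 1 pred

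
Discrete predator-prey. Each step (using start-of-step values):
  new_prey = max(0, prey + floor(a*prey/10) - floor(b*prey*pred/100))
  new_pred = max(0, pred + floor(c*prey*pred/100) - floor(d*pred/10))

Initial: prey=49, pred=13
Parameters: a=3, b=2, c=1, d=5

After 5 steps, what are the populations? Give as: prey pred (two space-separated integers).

Step 1: prey: 49+14-12=51; pred: 13+6-6=13
Step 2: prey: 51+15-13=53; pred: 13+6-6=13
Step 3: prey: 53+15-13=55; pred: 13+6-6=13
Step 4: prey: 55+16-14=57; pred: 13+7-6=14
Step 5: prey: 57+17-15=59; pred: 14+7-7=14

Answer: 59 14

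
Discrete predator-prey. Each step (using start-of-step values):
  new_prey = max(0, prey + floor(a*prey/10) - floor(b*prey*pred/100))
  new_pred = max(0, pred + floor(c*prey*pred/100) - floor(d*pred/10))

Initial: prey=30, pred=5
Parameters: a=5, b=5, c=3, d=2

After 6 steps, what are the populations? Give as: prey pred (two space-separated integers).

Answer: 0 36

Derivation:
Step 1: prey: 30+15-7=38; pred: 5+4-1=8
Step 2: prey: 38+19-15=42; pred: 8+9-1=16
Step 3: prey: 42+21-33=30; pred: 16+20-3=33
Step 4: prey: 30+15-49=0; pred: 33+29-6=56
Step 5: prey: 0+0-0=0; pred: 56+0-11=45
Step 6: prey: 0+0-0=0; pred: 45+0-9=36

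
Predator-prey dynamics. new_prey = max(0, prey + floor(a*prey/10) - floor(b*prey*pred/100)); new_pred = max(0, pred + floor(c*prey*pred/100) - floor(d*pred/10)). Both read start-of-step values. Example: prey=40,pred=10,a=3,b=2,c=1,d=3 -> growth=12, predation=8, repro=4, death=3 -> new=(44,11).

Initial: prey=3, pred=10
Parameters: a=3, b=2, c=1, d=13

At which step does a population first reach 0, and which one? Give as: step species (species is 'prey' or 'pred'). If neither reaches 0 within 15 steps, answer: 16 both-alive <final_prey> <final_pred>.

Answer: 1 pred

Derivation:
Step 1: prey: 3+0-0=3; pred: 10+0-13=0
First extinction: pred at step 1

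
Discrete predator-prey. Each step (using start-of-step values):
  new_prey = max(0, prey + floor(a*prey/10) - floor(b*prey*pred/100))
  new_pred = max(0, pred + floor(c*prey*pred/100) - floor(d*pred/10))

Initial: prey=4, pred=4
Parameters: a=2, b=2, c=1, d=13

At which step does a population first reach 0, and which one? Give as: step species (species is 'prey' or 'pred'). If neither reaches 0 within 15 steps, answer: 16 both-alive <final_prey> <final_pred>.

Step 1: prey: 4+0-0=4; pred: 4+0-5=0
First extinction: pred at step 1

Answer: 1 pred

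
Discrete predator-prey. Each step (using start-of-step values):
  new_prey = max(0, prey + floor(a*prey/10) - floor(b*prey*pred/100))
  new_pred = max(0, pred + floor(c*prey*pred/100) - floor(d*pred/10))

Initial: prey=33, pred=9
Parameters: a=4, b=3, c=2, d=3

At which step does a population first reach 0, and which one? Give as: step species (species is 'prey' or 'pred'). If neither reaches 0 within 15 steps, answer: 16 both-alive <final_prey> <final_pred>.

Answer: 16 both-alive 1 3

Derivation:
Step 1: prey: 33+13-8=38; pred: 9+5-2=12
Step 2: prey: 38+15-13=40; pred: 12+9-3=18
Step 3: prey: 40+16-21=35; pred: 18+14-5=27
Step 4: prey: 35+14-28=21; pred: 27+18-8=37
Step 5: prey: 21+8-23=6; pred: 37+15-11=41
Step 6: prey: 6+2-7=1; pred: 41+4-12=33
Step 7: prey: 1+0-0=1; pred: 33+0-9=24
Step 8: prey: 1+0-0=1; pred: 24+0-7=17
Step 9: prey: 1+0-0=1; pred: 17+0-5=12
Step 10: prey: 1+0-0=1; pred: 12+0-3=9
Step 11: prey: 1+0-0=1; pred: 9+0-2=7
Step 12: prey: 1+0-0=1; pred: 7+0-2=5
Step 13: prey: 1+0-0=1; pred: 5+0-1=4
Step 14: prey: 1+0-0=1; pred: 4+0-1=3
Step 15: prey: 1+0-0=1; pred: 3+0-0=3
No extinction within 15 steps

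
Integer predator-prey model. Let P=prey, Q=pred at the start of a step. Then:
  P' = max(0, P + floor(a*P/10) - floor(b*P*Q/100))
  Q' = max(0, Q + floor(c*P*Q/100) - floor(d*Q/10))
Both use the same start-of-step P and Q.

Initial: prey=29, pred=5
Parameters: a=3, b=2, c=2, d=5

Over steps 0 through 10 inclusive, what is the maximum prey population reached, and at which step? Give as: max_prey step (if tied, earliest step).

Answer: 60 5

Derivation:
Step 1: prey: 29+8-2=35; pred: 5+2-2=5
Step 2: prey: 35+10-3=42; pred: 5+3-2=6
Step 3: prey: 42+12-5=49; pred: 6+5-3=8
Step 4: prey: 49+14-7=56; pred: 8+7-4=11
Step 5: prey: 56+16-12=60; pred: 11+12-5=18
Step 6: prey: 60+18-21=57; pred: 18+21-9=30
Step 7: prey: 57+17-34=40; pred: 30+34-15=49
Step 8: prey: 40+12-39=13; pred: 49+39-24=64
Step 9: prey: 13+3-16=0; pred: 64+16-32=48
Step 10: prey: 0+0-0=0; pred: 48+0-24=24
Max prey = 60 at step 5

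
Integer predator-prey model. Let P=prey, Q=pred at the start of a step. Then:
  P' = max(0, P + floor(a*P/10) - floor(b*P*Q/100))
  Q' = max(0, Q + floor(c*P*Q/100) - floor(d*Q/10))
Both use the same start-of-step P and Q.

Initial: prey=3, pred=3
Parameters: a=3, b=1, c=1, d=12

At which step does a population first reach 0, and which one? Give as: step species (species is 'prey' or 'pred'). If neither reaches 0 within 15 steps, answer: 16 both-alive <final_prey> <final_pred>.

Step 1: prey: 3+0-0=3; pred: 3+0-3=0
First extinction: pred at step 1

Answer: 1 pred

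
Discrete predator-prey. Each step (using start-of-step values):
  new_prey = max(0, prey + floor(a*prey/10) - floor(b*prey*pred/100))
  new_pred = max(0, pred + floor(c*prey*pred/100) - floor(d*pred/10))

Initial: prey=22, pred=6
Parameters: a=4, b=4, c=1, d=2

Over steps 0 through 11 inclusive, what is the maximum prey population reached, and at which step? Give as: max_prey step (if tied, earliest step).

Answer: 47 6

Derivation:
Step 1: prey: 22+8-5=25; pred: 6+1-1=6
Step 2: prey: 25+10-6=29; pred: 6+1-1=6
Step 3: prey: 29+11-6=34; pred: 6+1-1=6
Step 4: prey: 34+13-8=39; pred: 6+2-1=7
Step 5: prey: 39+15-10=44; pred: 7+2-1=8
Step 6: prey: 44+17-14=47; pred: 8+3-1=10
Step 7: prey: 47+18-18=47; pred: 10+4-2=12
Step 8: prey: 47+18-22=43; pred: 12+5-2=15
Step 9: prey: 43+17-25=35; pred: 15+6-3=18
Step 10: prey: 35+14-25=24; pred: 18+6-3=21
Step 11: prey: 24+9-20=13; pred: 21+5-4=22
Max prey = 47 at step 6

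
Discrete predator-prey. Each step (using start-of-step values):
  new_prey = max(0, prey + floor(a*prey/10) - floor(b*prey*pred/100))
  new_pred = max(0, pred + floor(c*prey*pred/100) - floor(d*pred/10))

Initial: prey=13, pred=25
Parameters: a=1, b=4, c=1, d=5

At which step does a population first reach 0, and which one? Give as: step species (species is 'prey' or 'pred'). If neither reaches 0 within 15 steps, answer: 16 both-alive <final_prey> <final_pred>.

Step 1: prey: 13+1-13=1; pred: 25+3-12=16
Step 2: prey: 1+0-0=1; pred: 16+0-8=8
Step 3: prey: 1+0-0=1; pred: 8+0-4=4
Step 4: prey: 1+0-0=1; pred: 4+0-2=2
Step 5: prey: 1+0-0=1; pred: 2+0-1=1
Step 6: prey: 1+0-0=1; pred: 1+0-0=1
Steps 7-15: state stable at prey=1, pred=1 (no change)
No extinction within 15 steps

Answer: 16 both-alive 1 1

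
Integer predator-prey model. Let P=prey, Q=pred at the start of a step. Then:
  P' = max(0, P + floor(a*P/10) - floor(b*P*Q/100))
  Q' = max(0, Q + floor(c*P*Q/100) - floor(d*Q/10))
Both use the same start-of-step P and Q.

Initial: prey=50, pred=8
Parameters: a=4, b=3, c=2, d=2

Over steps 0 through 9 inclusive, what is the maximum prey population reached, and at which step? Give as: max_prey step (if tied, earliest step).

Step 1: prey: 50+20-12=58; pred: 8+8-1=15
Step 2: prey: 58+23-26=55; pred: 15+17-3=29
Step 3: prey: 55+22-47=30; pred: 29+31-5=55
Step 4: prey: 30+12-49=0; pred: 55+33-11=77
Step 5: prey: 0+0-0=0; pred: 77+0-15=62
Step 6: prey: 0+0-0=0; pred: 62+0-12=50
Step 7: prey: 0+0-0=0; pred: 50+0-10=40
Step 8: prey: 0+0-0=0; pred: 40+0-8=32
Step 9: prey: 0+0-0=0; pred: 32+0-6=26
Max prey = 58 at step 1

Answer: 58 1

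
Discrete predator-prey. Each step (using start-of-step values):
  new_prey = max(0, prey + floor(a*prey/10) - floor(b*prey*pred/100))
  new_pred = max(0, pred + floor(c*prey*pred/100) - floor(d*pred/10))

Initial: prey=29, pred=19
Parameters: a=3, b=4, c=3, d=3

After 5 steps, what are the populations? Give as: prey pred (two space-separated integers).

Answer: 0 13

Derivation:
Step 1: prey: 29+8-22=15; pred: 19+16-5=30
Step 2: prey: 15+4-18=1; pred: 30+13-9=34
Step 3: prey: 1+0-1=0; pred: 34+1-10=25
Step 4: prey: 0+0-0=0; pred: 25+0-7=18
Step 5: prey: 0+0-0=0; pred: 18+0-5=13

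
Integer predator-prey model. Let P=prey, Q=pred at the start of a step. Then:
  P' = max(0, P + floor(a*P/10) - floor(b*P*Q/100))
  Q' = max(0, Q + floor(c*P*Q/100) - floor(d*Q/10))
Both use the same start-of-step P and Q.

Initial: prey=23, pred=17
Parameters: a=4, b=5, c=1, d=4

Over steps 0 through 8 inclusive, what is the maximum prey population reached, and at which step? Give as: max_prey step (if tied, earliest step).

Answer: 24 8

Derivation:
Step 1: prey: 23+9-19=13; pred: 17+3-6=14
Step 2: prey: 13+5-9=9; pred: 14+1-5=10
Step 3: prey: 9+3-4=8; pred: 10+0-4=6
Step 4: prey: 8+3-2=9; pred: 6+0-2=4
Step 5: prey: 9+3-1=11; pred: 4+0-1=3
Step 6: prey: 11+4-1=14; pred: 3+0-1=2
Step 7: prey: 14+5-1=18; pred: 2+0-0=2
Step 8: prey: 18+7-1=24; pred: 2+0-0=2
Max prey = 24 at step 8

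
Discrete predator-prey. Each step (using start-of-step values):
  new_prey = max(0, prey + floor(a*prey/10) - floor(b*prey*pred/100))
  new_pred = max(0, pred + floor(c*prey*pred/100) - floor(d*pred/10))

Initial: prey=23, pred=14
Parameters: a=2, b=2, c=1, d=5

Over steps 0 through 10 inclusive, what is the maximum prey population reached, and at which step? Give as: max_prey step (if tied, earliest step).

Step 1: prey: 23+4-6=21; pred: 14+3-7=10
Step 2: prey: 21+4-4=21; pred: 10+2-5=7
Step 3: prey: 21+4-2=23; pred: 7+1-3=5
Step 4: prey: 23+4-2=25; pred: 5+1-2=4
Step 5: prey: 25+5-2=28; pred: 4+1-2=3
Step 6: prey: 28+5-1=32; pred: 3+0-1=2
Step 7: prey: 32+6-1=37; pred: 2+0-1=1
Step 8: prey: 37+7-0=44; pred: 1+0-0=1
Step 9: prey: 44+8-0=52; pred: 1+0-0=1
Step 10: prey: 52+10-1=61; pred: 1+0-0=1
Max prey = 61 at step 10

Answer: 61 10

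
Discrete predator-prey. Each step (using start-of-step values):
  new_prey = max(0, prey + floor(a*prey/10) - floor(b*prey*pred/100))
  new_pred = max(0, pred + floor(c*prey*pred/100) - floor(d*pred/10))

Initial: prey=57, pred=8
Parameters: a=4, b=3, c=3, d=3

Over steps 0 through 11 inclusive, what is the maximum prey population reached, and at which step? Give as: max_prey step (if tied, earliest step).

Answer: 66 1

Derivation:
Step 1: prey: 57+22-13=66; pred: 8+13-2=19
Step 2: prey: 66+26-37=55; pred: 19+37-5=51
Step 3: prey: 55+22-84=0; pred: 51+84-15=120
Step 4: prey: 0+0-0=0; pred: 120+0-36=84
Step 5: prey: 0+0-0=0; pred: 84+0-25=59
Step 6: prey: 0+0-0=0; pred: 59+0-17=42
Step 7: prey: 0+0-0=0; pred: 42+0-12=30
Step 8: prey: 0+0-0=0; pred: 30+0-9=21
Step 9: prey: 0+0-0=0; pred: 21+0-6=15
Step 10: prey: 0+0-0=0; pred: 15+0-4=11
Step 11: prey: 0+0-0=0; pred: 11+0-3=8
Max prey = 66 at step 1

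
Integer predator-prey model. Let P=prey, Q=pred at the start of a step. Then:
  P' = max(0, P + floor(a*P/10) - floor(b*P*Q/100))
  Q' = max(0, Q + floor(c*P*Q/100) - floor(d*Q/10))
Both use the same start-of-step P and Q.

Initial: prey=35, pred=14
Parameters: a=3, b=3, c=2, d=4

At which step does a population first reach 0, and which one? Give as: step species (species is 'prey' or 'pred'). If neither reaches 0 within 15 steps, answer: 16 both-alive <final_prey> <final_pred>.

Step 1: prey: 35+10-14=31; pred: 14+9-5=18
Step 2: prey: 31+9-16=24; pred: 18+11-7=22
Step 3: prey: 24+7-15=16; pred: 22+10-8=24
Step 4: prey: 16+4-11=9; pred: 24+7-9=22
Step 5: prey: 9+2-5=6; pred: 22+3-8=17
Step 6: prey: 6+1-3=4; pred: 17+2-6=13
Step 7: prey: 4+1-1=4; pred: 13+1-5=9
Step 8: prey: 4+1-1=4; pred: 9+0-3=6
Step 9: prey: 4+1-0=5; pred: 6+0-2=4
Step 10: prey: 5+1-0=6; pred: 4+0-1=3
Step 11: prey: 6+1-0=7; pred: 3+0-1=2
Step 12: prey: 7+2-0=9; pred: 2+0-0=2
Step 13: prey: 9+2-0=11; pred: 2+0-0=2
Step 14: prey: 11+3-0=14; pred: 2+0-0=2
Step 15: prey: 14+4-0=18; pred: 2+0-0=2
No extinction within 15 steps

Answer: 16 both-alive 18 2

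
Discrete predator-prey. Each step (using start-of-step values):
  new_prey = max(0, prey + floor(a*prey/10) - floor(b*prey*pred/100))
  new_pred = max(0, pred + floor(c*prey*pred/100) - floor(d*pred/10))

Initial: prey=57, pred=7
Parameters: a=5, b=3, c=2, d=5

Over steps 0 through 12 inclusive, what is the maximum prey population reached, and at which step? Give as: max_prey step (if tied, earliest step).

Answer: 87 2

Derivation:
Step 1: prey: 57+28-11=74; pred: 7+7-3=11
Step 2: prey: 74+37-24=87; pred: 11+16-5=22
Step 3: prey: 87+43-57=73; pred: 22+38-11=49
Step 4: prey: 73+36-107=2; pred: 49+71-24=96
Step 5: prey: 2+1-5=0; pred: 96+3-48=51
Step 6: prey: 0+0-0=0; pred: 51+0-25=26
Step 7: prey: 0+0-0=0; pred: 26+0-13=13
Step 8: prey: 0+0-0=0; pred: 13+0-6=7
Step 9: prey: 0+0-0=0; pred: 7+0-3=4
Step 10: prey: 0+0-0=0; pred: 4+0-2=2
Step 11: prey: 0+0-0=0; pred: 2+0-1=1
Step 12: prey: 0+0-0=0; pred: 1+0-0=1
Max prey = 87 at step 2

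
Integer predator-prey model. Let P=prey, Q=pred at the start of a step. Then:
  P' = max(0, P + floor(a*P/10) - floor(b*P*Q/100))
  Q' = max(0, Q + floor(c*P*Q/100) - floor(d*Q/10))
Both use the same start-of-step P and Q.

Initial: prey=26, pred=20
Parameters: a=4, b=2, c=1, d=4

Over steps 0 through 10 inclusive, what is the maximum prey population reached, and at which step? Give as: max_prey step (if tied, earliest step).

Step 1: prey: 26+10-10=26; pred: 20+5-8=17
Step 2: prey: 26+10-8=28; pred: 17+4-6=15
Step 3: prey: 28+11-8=31; pred: 15+4-6=13
Step 4: prey: 31+12-8=35; pred: 13+4-5=12
Step 5: prey: 35+14-8=41; pred: 12+4-4=12
Step 6: prey: 41+16-9=48; pred: 12+4-4=12
Step 7: prey: 48+19-11=56; pred: 12+5-4=13
Step 8: prey: 56+22-14=64; pred: 13+7-5=15
Step 9: prey: 64+25-19=70; pred: 15+9-6=18
Step 10: prey: 70+28-25=73; pred: 18+12-7=23
Max prey = 73 at step 10

Answer: 73 10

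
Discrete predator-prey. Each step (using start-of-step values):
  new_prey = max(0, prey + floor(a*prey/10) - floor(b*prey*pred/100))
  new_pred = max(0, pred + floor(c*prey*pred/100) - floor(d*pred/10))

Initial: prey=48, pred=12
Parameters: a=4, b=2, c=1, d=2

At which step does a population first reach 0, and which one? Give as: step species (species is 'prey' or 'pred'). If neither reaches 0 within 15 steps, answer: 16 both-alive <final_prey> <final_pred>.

Answer: 16 both-alive 1 11

Derivation:
Step 1: prey: 48+19-11=56; pred: 12+5-2=15
Step 2: prey: 56+22-16=62; pred: 15+8-3=20
Step 3: prey: 62+24-24=62; pred: 20+12-4=28
Step 4: prey: 62+24-34=52; pred: 28+17-5=40
Step 5: prey: 52+20-41=31; pred: 40+20-8=52
Step 6: prey: 31+12-32=11; pred: 52+16-10=58
Step 7: prey: 11+4-12=3; pred: 58+6-11=53
Step 8: prey: 3+1-3=1; pred: 53+1-10=44
Step 9: prey: 1+0-0=1; pred: 44+0-8=36
Step 10: prey: 1+0-0=1; pred: 36+0-7=29
Step 11: prey: 1+0-0=1; pred: 29+0-5=24
Step 12: prey: 1+0-0=1; pred: 24+0-4=20
Step 13: prey: 1+0-0=1; pred: 20+0-4=16
Step 14: prey: 1+0-0=1; pred: 16+0-3=13
Step 15: prey: 1+0-0=1; pred: 13+0-2=11
No extinction within 15 steps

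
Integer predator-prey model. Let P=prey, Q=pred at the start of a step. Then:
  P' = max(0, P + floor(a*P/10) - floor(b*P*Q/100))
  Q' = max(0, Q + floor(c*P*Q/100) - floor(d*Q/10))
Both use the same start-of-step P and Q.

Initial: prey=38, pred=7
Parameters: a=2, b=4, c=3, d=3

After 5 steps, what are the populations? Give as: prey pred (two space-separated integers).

Step 1: prey: 38+7-10=35; pred: 7+7-2=12
Step 2: prey: 35+7-16=26; pred: 12+12-3=21
Step 3: prey: 26+5-21=10; pred: 21+16-6=31
Step 4: prey: 10+2-12=0; pred: 31+9-9=31
Step 5: prey: 0+0-0=0; pred: 31+0-9=22

Answer: 0 22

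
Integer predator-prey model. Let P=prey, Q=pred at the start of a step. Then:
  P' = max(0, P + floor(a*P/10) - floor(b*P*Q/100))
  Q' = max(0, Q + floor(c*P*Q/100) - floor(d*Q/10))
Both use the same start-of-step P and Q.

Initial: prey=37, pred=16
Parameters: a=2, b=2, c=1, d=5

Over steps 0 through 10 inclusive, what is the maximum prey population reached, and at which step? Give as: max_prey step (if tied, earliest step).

Answer: 59 10

Derivation:
Step 1: prey: 37+7-11=33; pred: 16+5-8=13
Step 2: prey: 33+6-8=31; pred: 13+4-6=11
Step 3: prey: 31+6-6=31; pred: 11+3-5=9
Step 4: prey: 31+6-5=32; pred: 9+2-4=7
Step 5: prey: 32+6-4=34; pred: 7+2-3=6
Step 6: prey: 34+6-4=36; pred: 6+2-3=5
Step 7: prey: 36+7-3=40; pred: 5+1-2=4
Step 8: prey: 40+8-3=45; pred: 4+1-2=3
Step 9: prey: 45+9-2=52; pred: 3+1-1=3
Step 10: prey: 52+10-3=59; pred: 3+1-1=3
Max prey = 59 at step 10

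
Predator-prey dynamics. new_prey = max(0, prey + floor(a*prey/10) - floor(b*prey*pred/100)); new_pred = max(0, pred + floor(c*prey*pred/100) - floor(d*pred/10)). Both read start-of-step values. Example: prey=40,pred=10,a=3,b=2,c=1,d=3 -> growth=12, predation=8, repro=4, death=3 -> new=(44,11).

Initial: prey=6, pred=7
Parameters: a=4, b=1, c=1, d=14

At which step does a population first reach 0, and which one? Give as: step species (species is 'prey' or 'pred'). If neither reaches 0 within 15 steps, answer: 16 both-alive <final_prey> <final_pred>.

Step 1: prey: 6+2-0=8; pred: 7+0-9=0
First extinction: pred at step 1

Answer: 1 pred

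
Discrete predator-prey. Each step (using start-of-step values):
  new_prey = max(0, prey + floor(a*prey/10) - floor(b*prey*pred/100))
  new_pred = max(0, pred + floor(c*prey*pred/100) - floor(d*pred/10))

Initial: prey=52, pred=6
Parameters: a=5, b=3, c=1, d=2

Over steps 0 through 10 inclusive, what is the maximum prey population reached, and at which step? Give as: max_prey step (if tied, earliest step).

Step 1: prey: 52+26-9=69; pred: 6+3-1=8
Step 2: prey: 69+34-16=87; pred: 8+5-1=12
Step 3: prey: 87+43-31=99; pred: 12+10-2=20
Step 4: prey: 99+49-59=89; pred: 20+19-4=35
Step 5: prey: 89+44-93=40; pred: 35+31-7=59
Step 6: prey: 40+20-70=0; pred: 59+23-11=71
Step 7: prey: 0+0-0=0; pred: 71+0-14=57
Step 8: prey: 0+0-0=0; pred: 57+0-11=46
Step 9: prey: 0+0-0=0; pred: 46+0-9=37
Step 10: prey: 0+0-0=0; pred: 37+0-7=30
Max prey = 99 at step 3

Answer: 99 3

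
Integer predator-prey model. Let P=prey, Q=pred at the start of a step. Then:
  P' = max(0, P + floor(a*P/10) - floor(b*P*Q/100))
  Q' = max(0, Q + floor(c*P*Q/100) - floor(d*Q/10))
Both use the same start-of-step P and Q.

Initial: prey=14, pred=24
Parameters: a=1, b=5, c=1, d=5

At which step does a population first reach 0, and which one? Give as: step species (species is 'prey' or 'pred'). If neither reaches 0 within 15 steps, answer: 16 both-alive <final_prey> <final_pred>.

Answer: 1 prey

Derivation:
Step 1: prey: 14+1-16=0; pred: 24+3-12=15
First extinction: prey at step 1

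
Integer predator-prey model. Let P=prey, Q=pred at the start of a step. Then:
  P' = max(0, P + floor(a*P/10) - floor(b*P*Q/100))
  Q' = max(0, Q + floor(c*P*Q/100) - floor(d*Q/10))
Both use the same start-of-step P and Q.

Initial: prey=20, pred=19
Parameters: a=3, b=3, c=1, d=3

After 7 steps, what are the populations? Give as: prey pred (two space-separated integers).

Step 1: prey: 20+6-11=15; pred: 19+3-5=17
Step 2: prey: 15+4-7=12; pred: 17+2-5=14
Step 3: prey: 12+3-5=10; pred: 14+1-4=11
Step 4: prey: 10+3-3=10; pred: 11+1-3=9
Step 5: prey: 10+3-2=11; pred: 9+0-2=7
Step 6: prey: 11+3-2=12; pred: 7+0-2=5
Step 7: prey: 12+3-1=14; pred: 5+0-1=4

Answer: 14 4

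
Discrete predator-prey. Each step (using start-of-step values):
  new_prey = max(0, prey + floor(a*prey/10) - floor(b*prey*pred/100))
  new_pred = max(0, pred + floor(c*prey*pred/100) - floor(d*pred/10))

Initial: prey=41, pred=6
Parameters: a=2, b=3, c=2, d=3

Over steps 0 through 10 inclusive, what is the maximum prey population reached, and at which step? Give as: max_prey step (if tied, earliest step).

Answer: 42 1

Derivation:
Step 1: prey: 41+8-7=42; pred: 6+4-1=9
Step 2: prey: 42+8-11=39; pred: 9+7-2=14
Step 3: prey: 39+7-16=30; pred: 14+10-4=20
Step 4: prey: 30+6-18=18; pred: 20+12-6=26
Step 5: prey: 18+3-14=7; pred: 26+9-7=28
Step 6: prey: 7+1-5=3; pred: 28+3-8=23
Step 7: prey: 3+0-2=1; pred: 23+1-6=18
Step 8: prey: 1+0-0=1; pred: 18+0-5=13
Step 9: prey: 1+0-0=1; pred: 13+0-3=10
Step 10: prey: 1+0-0=1; pred: 10+0-3=7
Max prey = 42 at step 1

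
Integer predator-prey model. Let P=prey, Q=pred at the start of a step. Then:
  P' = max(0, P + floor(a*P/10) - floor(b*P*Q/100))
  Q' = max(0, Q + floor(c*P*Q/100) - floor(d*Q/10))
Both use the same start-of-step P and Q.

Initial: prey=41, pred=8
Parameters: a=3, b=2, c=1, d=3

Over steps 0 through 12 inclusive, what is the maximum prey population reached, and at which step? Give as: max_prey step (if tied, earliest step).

Answer: 60 4

Derivation:
Step 1: prey: 41+12-6=47; pred: 8+3-2=9
Step 2: prey: 47+14-8=53; pred: 9+4-2=11
Step 3: prey: 53+15-11=57; pred: 11+5-3=13
Step 4: prey: 57+17-14=60; pred: 13+7-3=17
Step 5: prey: 60+18-20=58; pred: 17+10-5=22
Step 6: prey: 58+17-25=50; pred: 22+12-6=28
Step 7: prey: 50+15-28=37; pred: 28+14-8=34
Step 8: prey: 37+11-25=23; pred: 34+12-10=36
Step 9: prey: 23+6-16=13; pred: 36+8-10=34
Step 10: prey: 13+3-8=8; pred: 34+4-10=28
Step 11: prey: 8+2-4=6; pred: 28+2-8=22
Step 12: prey: 6+1-2=5; pred: 22+1-6=17
Max prey = 60 at step 4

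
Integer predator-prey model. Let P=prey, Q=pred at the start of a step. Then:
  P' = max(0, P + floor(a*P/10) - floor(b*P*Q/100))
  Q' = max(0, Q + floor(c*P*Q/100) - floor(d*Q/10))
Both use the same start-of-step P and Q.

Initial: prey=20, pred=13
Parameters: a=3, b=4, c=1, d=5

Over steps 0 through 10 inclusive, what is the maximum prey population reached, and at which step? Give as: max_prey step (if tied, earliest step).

Answer: 72 10

Derivation:
Step 1: prey: 20+6-10=16; pred: 13+2-6=9
Step 2: prey: 16+4-5=15; pred: 9+1-4=6
Step 3: prey: 15+4-3=16; pred: 6+0-3=3
Step 4: prey: 16+4-1=19; pred: 3+0-1=2
Step 5: prey: 19+5-1=23; pred: 2+0-1=1
Step 6: prey: 23+6-0=29; pred: 1+0-0=1
Step 7: prey: 29+8-1=36; pred: 1+0-0=1
Step 8: prey: 36+10-1=45; pred: 1+0-0=1
Step 9: prey: 45+13-1=57; pred: 1+0-0=1
Step 10: prey: 57+17-2=72; pred: 1+0-0=1
Max prey = 72 at step 10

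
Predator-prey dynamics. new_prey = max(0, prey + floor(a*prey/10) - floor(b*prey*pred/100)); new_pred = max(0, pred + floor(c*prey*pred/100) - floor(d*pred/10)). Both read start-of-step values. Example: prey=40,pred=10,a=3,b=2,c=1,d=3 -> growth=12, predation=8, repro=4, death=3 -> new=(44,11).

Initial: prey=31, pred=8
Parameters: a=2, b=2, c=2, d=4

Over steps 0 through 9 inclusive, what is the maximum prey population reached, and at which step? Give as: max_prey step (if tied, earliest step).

Answer: 34 2

Derivation:
Step 1: prey: 31+6-4=33; pred: 8+4-3=9
Step 2: prey: 33+6-5=34; pred: 9+5-3=11
Step 3: prey: 34+6-7=33; pred: 11+7-4=14
Step 4: prey: 33+6-9=30; pred: 14+9-5=18
Step 5: prey: 30+6-10=26; pred: 18+10-7=21
Step 6: prey: 26+5-10=21; pred: 21+10-8=23
Step 7: prey: 21+4-9=16; pred: 23+9-9=23
Step 8: prey: 16+3-7=12; pred: 23+7-9=21
Step 9: prey: 12+2-5=9; pred: 21+5-8=18
Max prey = 34 at step 2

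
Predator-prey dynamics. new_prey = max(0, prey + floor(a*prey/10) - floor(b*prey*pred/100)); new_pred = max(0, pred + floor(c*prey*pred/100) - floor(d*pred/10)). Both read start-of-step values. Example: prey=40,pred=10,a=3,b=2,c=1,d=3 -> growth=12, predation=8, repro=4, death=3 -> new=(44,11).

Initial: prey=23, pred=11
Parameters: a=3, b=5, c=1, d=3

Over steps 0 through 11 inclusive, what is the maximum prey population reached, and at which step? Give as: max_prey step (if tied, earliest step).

Answer: 26 11

Derivation:
Step 1: prey: 23+6-12=17; pred: 11+2-3=10
Step 2: prey: 17+5-8=14; pred: 10+1-3=8
Step 3: prey: 14+4-5=13; pred: 8+1-2=7
Step 4: prey: 13+3-4=12; pred: 7+0-2=5
Step 5: prey: 12+3-3=12; pred: 5+0-1=4
Step 6: prey: 12+3-2=13; pred: 4+0-1=3
Step 7: prey: 13+3-1=15; pred: 3+0-0=3
Step 8: prey: 15+4-2=17; pred: 3+0-0=3
Step 9: prey: 17+5-2=20; pred: 3+0-0=3
Step 10: prey: 20+6-3=23; pred: 3+0-0=3
Step 11: prey: 23+6-3=26; pred: 3+0-0=3
Max prey = 26 at step 11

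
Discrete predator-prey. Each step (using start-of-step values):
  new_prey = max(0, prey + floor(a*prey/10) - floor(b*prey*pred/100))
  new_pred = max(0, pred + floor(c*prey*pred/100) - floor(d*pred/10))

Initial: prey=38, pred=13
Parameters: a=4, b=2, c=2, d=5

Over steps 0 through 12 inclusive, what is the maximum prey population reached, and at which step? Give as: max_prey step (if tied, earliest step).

Answer: 47 2

Derivation:
Step 1: prey: 38+15-9=44; pred: 13+9-6=16
Step 2: prey: 44+17-14=47; pred: 16+14-8=22
Step 3: prey: 47+18-20=45; pred: 22+20-11=31
Step 4: prey: 45+18-27=36; pred: 31+27-15=43
Step 5: prey: 36+14-30=20; pred: 43+30-21=52
Step 6: prey: 20+8-20=8; pred: 52+20-26=46
Step 7: prey: 8+3-7=4; pred: 46+7-23=30
Step 8: prey: 4+1-2=3; pred: 30+2-15=17
Step 9: prey: 3+1-1=3; pred: 17+1-8=10
Step 10: prey: 3+1-0=4; pred: 10+0-5=5
Step 11: prey: 4+1-0=5; pred: 5+0-2=3
Step 12: prey: 5+2-0=7; pred: 3+0-1=2
Max prey = 47 at step 2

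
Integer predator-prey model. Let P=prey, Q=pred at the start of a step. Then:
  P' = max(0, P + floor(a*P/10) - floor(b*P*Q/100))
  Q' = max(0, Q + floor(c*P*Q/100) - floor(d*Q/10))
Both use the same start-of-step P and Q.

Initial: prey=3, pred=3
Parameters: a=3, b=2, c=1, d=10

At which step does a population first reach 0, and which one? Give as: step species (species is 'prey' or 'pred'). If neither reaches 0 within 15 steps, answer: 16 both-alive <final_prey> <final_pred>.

Step 1: prey: 3+0-0=3; pred: 3+0-3=0
First extinction: pred at step 1

Answer: 1 pred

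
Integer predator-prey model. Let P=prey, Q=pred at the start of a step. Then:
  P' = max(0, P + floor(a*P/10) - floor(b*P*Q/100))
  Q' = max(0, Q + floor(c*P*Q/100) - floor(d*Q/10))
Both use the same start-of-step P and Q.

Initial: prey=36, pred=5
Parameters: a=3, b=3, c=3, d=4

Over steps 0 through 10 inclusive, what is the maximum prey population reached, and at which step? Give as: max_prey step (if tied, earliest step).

Step 1: prey: 36+10-5=41; pred: 5+5-2=8
Step 2: prey: 41+12-9=44; pred: 8+9-3=14
Step 3: prey: 44+13-18=39; pred: 14+18-5=27
Step 4: prey: 39+11-31=19; pred: 27+31-10=48
Step 5: prey: 19+5-27=0; pred: 48+27-19=56
Step 6: prey: 0+0-0=0; pred: 56+0-22=34
Step 7: prey: 0+0-0=0; pred: 34+0-13=21
Step 8: prey: 0+0-0=0; pred: 21+0-8=13
Step 9: prey: 0+0-0=0; pred: 13+0-5=8
Step 10: prey: 0+0-0=0; pred: 8+0-3=5
Max prey = 44 at step 2

Answer: 44 2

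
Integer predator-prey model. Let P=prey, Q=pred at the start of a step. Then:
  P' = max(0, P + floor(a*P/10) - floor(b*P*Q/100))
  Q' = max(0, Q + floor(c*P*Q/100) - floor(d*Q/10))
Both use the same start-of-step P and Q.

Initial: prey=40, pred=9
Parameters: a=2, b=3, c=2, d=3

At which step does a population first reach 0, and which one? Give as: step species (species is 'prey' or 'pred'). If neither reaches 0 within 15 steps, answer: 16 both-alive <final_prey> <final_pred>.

Answer: 16 both-alive 1 3

Derivation:
Step 1: prey: 40+8-10=38; pred: 9+7-2=14
Step 2: prey: 38+7-15=30; pred: 14+10-4=20
Step 3: prey: 30+6-18=18; pred: 20+12-6=26
Step 4: prey: 18+3-14=7; pred: 26+9-7=28
Step 5: prey: 7+1-5=3; pred: 28+3-8=23
Step 6: prey: 3+0-2=1; pred: 23+1-6=18
Step 7: prey: 1+0-0=1; pred: 18+0-5=13
Step 8: prey: 1+0-0=1; pred: 13+0-3=10
Step 9: prey: 1+0-0=1; pred: 10+0-3=7
Step 10: prey: 1+0-0=1; pred: 7+0-2=5
Step 11: prey: 1+0-0=1; pred: 5+0-1=4
Step 12: prey: 1+0-0=1; pred: 4+0-1=3
Step 13: prey: 1+0-0=1; pred: 3+0-0=3
Steps 14-15: state stable at prey=1, pred=3 (no change)
No extinction within 15 steps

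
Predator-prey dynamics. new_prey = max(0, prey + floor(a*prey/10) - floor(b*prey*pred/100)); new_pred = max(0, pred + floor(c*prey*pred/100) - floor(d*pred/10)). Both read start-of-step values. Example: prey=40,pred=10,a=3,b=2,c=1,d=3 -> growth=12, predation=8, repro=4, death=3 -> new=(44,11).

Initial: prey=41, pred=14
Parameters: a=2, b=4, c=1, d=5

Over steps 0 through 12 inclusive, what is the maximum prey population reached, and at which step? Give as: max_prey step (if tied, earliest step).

Step 1: prey: 41+8-22=27; pred: 14+5-7=12
Step 2: prey: 27+5-12=20; pred: 12+3-6=9
Step 3: prey: 20+4-7=17; pred: 9+1-4=6
Step 4: prey: 17+3-4=16; pred: 6+1-3=4
Step 5: prey: 16+3-2=17; pred: 4+0-2=2
Step 6: prey: 17+3-1=19; pred: 2+0-1=1
Step 7: prey: 19+3-0=22; pred: 1+0-0=1
Step 8: prey: 22+4-0=26; pred: 1+0-0=1
Step 9: prey: 26+5-1=30; pred: 1+0-0=1
Step 10: prey: 30+6-1=35; pred: 1+0-0=1
Step 11: prey: 35+7-1=41; pred: 1+0-0=1
Step 12: prey: 41+8-1=48; pred: 1+0-0=1
Max prey = 48 at step 12

Answer: 48 12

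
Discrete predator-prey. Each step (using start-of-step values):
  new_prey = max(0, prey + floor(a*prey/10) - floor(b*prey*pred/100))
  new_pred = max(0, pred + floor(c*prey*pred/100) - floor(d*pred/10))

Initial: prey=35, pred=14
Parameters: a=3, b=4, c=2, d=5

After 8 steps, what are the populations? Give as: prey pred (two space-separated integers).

Step 1: prey: 35+10-19=26; pred: 14+9-7=16
Step 2: prey: 26+7-16=17; pred: 16+8-8=16
Step 3: prey: 17+5-10=12; pred: 16+5-8=13
Step 4: prey: 12+3-6=9; pred: 13+3-6=10
Step 5: prey: 9+2-3=8; pred: 10+1-5=6
Step 6: prey: 8+2-1=9; pred: 6+0-3=3
Step 7: prey: 9+2-1=10; pred: 3+0-1=2
Step 8: prey: 10+3-0=13; pred: 2+0-1=1

Answer: 13 1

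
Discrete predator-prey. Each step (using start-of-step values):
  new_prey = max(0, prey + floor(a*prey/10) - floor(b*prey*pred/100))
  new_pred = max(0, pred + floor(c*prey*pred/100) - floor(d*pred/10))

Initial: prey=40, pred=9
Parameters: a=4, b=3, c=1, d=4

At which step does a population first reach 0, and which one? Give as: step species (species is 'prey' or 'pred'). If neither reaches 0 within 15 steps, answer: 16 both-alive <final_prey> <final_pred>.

Step 1: prey: 40+16-10=46; pred: 9+3-3=9
Step 2: prey: 46+18-12=52; pred: 9+4-3=10
Step 3: prey: 52+20-15=57; pred: 10+5-4=11
Step 4: prey: 57+22-18=61; pred: 11+6-4=13
Step 5: prey: 61+24-23=62; pred: 13+7-5=15
Step 6: prey: 62+24-27=59; pred: 15+9-6=18
Step 7: prey: 59+23-31=51; pred: 18+10-7=21
Step 8: prey: 51+20-32=39; pred: 21+10-8=23
Step 9: prey: 39+15-26=28; pred: 23+8-9=22
Step 10: prey: 28+11-18=21; pred: 22+6-8=20
Step 11: prey: 21+8-12=17; pred: 20+4-8=16
Step 12: prey: 17+6-8=15; pred: 16+2-6=12
Step 13: prey: 15+6-5=16; pred: 12+1-4=9
Step 14: prey: 16+6-4=18; pred: 9+1-3=7
Step 15: prey: 18+7-3=22; pred: 7+1-2=6
No extinction within 15 steps

Answer: 16 both-alive 22 6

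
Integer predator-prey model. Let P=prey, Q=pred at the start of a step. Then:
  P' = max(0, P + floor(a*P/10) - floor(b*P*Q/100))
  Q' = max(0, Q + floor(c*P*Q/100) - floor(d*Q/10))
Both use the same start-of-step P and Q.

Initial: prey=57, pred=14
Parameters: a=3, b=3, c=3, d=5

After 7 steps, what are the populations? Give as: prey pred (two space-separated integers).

Step 1: prey: 57+17-23=51; pred: 14+23-7=30
Step 2: prey: 51+15-45=21; pred: 30+45-15=60
Step 3: prey: 21+6-37=0; pred: 60+37-30=67
Step 4: prey: 0+0-0=0; pred: 67+0-33=34
Step 5: prey: 0+0-0=0; pred: 34+0-17=17
Step 6: prey: 0+0-0=0; pred: 17+0-8=9
Step 7: prey: 0+0-0=0; pred: 9+0-4=5

Answer: 0 5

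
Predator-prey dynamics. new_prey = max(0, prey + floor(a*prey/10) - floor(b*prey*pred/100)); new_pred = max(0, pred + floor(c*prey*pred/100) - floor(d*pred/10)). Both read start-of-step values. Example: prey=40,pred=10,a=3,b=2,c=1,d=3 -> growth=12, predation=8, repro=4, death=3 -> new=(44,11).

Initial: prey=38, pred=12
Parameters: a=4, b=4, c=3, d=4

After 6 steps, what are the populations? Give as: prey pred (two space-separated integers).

Answer: 0 10

Derivation:
Step 1: prey: 38+15-18=35; pred: 12+13-4=21
Step 2: prey: 35+14-29=20; pred: 21+22-8=35
Step 3: prey: 20+8-28=0; pred: 35+21-14=42
Step 4: prey: 0+0-0=0; pred: 42+0-16=26
Step 5: prey: 0+0-0=0; pred: 26+0-10=16
Step 6: prey: 0+0-0=0; pred: 16+0-6=10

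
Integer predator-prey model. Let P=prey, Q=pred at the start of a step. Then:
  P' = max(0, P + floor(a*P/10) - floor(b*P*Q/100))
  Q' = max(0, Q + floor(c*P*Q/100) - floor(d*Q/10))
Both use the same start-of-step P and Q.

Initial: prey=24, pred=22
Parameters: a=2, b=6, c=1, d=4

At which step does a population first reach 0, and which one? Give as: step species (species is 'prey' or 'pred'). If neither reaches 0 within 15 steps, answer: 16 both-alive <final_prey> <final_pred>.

Step 1: prey: 24+4-31=0; pred: 22+5-8=19
First extinction: prey at step 1

Answer: 1 prey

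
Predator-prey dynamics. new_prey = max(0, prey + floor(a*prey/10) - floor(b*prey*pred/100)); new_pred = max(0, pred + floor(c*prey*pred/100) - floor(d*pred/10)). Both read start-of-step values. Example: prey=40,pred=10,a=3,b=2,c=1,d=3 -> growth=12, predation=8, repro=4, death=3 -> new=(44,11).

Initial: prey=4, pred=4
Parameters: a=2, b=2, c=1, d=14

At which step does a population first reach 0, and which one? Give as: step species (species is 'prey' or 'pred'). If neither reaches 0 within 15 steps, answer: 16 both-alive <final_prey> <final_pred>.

Answer: 1 pred

Derivation:
Step 1: prey: 4+0-0=4; pred: 4+0-5=0
First extinction: pred at step 1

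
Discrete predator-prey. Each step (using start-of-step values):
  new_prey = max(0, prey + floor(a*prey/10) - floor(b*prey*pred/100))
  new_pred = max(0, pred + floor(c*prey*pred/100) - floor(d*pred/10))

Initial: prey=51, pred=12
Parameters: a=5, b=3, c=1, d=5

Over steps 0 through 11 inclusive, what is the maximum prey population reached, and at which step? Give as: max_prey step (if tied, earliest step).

Step 1: prey: 51+25-18=58; pred: 12+6-6=12
Step 2: prey: 58+29-20=67; pred: 12+6-6=12
Step 3: prey: 67+33-24=76; pred: 12+8-6=14
Step 4: prey: 76+38-31=83; pred: 14+10-7=17
Step 5: prey: 83+41-42=82; pred: 17+14-8=23
Step 6: prey: 82+41-56=67; pred: 23+18-11=30
Step 7: prey: 67+33-60=40; pred: 30+20-15=35
Step 8: prey: 40+20-42=18; pred: 35+14-17=32
Step 9: prey: 18+9-17=10; pred: 32+5-16=21
Step 10: prey: 10+5-6=9; pred: 21+2-10=13
Step 11: prey: 9+4-3=10; pred: 13+1-6=8
Max prey = 83 at step 4

Answer: 83 4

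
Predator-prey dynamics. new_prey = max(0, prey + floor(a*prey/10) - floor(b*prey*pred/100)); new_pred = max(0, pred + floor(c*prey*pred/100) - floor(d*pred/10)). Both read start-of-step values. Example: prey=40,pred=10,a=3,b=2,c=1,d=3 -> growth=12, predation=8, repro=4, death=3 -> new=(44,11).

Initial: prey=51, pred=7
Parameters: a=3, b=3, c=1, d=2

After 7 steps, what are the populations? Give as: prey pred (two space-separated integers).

Answer: 3 26

Derivation:
Step 1: prey: 51+15-10=56; pred: 7+3-1=9
Step 2: prey: 56+16-15=57; pred: 9+5-1=13
Step 3: prey: 57+17-22=52; pred: 13+7-2=18
Step 4: prey: 52+15-28=39; pred: 18+9-3=24
Step 5: prey: 39+11-28=22; pred: 24+9-4=29
Step 6: prey: 22+6-19=9; pred: 29+6-5=30
Step 7: prey: 9+2-8=3; pred: 30+2-6=26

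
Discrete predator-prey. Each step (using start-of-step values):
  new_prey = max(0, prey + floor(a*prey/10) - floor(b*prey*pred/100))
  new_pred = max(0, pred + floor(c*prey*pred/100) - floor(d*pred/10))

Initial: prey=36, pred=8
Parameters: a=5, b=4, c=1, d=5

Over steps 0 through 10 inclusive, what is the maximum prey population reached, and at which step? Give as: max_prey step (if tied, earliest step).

Step 1: prey: 36+18-11=43; pred: 8+2-4=6
Step 2: prey: 43+21-10=54; pred: 6+2-3=5
Step 3: prey: 54+27-10=71; pred: 5+2-2=5
Step 4: prey: 71+35-14=92; pred: 5+3-2=6
Step 5: prey: 92+46-22=116; pred: 6+5-3=8
Step 6: prey: 116+58-37=137; pred: 8+9-4=13
Step 7: prey: 137+68-71=134; pred: 13+17-6=24
Step 8: prey: 134+67-128=73; pred: 24+32-12=44
Step 9: prey: 73+36-128=0; pred: 44+32-22=54
Step 10: prey: 0+0-0=0; pred: 54+0-27=27
Max prey = 137 at step 6

Answer: 137 6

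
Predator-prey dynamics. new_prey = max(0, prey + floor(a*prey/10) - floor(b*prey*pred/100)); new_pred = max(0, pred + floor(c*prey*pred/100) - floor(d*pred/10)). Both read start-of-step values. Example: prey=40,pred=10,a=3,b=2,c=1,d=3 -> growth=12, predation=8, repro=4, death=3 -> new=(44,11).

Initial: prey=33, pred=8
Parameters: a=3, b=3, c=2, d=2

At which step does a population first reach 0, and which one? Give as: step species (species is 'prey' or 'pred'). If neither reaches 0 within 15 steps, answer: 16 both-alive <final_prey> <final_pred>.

Step 1: prey: 33+9-7=35; pred: 8+5-1=12
Step 2: prey: 35+10-12=33; pred: 12+8-2=18
Step 3: prey: 33+9-17=25; pred: 18+11-3=26
Step 4: prey: 25+7-19=13; pred: 26+13-5=34
Step 5: prey: 13+3-13=3; pred: 34+8-6=36
Step 6: prey: 3+0-3=0; pred: 36+2-7=31
First extinction: prey at step 6

Answer: 6 prey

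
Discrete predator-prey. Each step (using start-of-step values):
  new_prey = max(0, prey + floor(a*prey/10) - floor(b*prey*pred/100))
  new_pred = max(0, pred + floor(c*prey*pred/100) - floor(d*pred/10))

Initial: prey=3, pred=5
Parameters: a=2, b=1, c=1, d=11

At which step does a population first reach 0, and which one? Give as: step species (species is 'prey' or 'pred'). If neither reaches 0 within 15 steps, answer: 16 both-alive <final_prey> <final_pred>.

Answer: 1 pred

Derivation:
Step 1: prey: 3+0-0=3; pred: 5+0-5=0
First extinction: pred at step 1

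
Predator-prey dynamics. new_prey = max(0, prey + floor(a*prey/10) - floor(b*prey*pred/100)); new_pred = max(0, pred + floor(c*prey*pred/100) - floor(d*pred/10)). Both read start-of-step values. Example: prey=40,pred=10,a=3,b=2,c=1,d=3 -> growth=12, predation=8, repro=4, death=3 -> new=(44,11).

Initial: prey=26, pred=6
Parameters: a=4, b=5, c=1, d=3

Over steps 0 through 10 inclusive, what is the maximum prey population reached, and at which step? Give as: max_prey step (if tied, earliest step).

Answer: 45 7

Derivation:
Step 1: prey: 26+10-7=29; pred: 6+1-1=6
Step 2: prey: 29+11-8=32; pred: 6+1-1=6
Step 3: prey: 32+12-9=35; pred: 6+1-1=6
Step 4: prey: 35+14-10=39; pred: 6+2-1=7
Step 5: prey: 39+15-13=41; pred: 7+2-2=7
Step 6: prey: 41+16-14=43; pred: 7+2-2=7
Step 7: prey: 43+17-15=45; pred: 7+3-2=8
Step 8: prey: 45+18-18=45; pred: 8+3-2=9
Step 9: prey: 45+18-20=43; pred: 9+4-2=11
Step 10: prey: 43+17-23=37; pred: 11+4-3=12
Max prey = 45 at step 7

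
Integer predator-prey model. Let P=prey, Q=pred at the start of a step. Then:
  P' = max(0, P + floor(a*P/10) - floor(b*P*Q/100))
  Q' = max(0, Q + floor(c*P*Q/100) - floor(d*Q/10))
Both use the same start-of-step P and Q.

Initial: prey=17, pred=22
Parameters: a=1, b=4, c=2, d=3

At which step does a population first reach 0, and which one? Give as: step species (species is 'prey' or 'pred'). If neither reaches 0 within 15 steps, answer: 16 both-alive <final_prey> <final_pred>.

Answer: 16 both-alive 1 3

Derivation:
Step 1: prey: 17+1-14=4; pred: 22+7-6=23
Step 2: prey: 4+0-3=1; pred: 23+1-6=18
Step 3: prey: 1+0-0=1; pred: 18+0-5=13
Step 4: prey: 1+0-0=1; pred: 13+0-3=10
Step 5: prey: 1+0-0=1; pred: 10+0-3=7
Step 6: prey: 1+0-0=1; pred: 7+0-2=5
Step 7: prey: 1+0-0=1; pred: 5+0-1=4
Step 8: prey: 1+0-0=1; pred: 4+0-1=3
Step 9: prey: 1+0-0=1; pred: 3+0-0=3
Steps 10-15: state stable at prey=1, pred=3 (no change)
No extinction within 15 steps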